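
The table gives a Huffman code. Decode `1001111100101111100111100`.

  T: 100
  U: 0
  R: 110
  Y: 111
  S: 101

TYRUSYTYT

Read left to right; each codeword is recognised as soon as it completes (prefix code):
  100→T | 111→Y | 110→R | 0→U | 101→S | 111→Y | 100→T | 111→Y | 100→T
Decoded message: TYRUSYTYT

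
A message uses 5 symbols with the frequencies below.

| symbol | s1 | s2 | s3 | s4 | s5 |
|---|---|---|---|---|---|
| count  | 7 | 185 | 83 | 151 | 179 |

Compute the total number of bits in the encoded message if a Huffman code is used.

1300

Greedily combine the two least-frequent nodes:
merge s1(7) and s3(83): 90
merge 90 and s4(151): 241
merge s5(179) and s2(185): 364
merge 241 and 364: 605
Total encoded bits = sum of merged weights = 90 + 241 + 364 + 605 = 1300.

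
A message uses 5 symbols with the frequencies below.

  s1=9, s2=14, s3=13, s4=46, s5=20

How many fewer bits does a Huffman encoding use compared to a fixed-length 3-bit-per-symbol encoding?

92

Fixed-length: 3 bits × 102 symbols = 306 bits.
Huffman merges:
merge s1(9) and s3(13): 22
merge s2(14) and s5(20): 34
merge 22 and 34: 56
merge s4(46) and 56: 102
Huffman total = 22 + 34 + 56 + 102 = 214 bits.
Saving = 306 − 214 = 92 bits.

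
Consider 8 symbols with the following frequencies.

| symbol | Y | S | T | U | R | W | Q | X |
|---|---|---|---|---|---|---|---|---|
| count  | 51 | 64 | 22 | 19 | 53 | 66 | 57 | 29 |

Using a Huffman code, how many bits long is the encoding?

Merge the two smallest weights repeatedly:
combine U(19), T(22) → 41
combine X(29), 41 → 70
combine Y(51), R(53) → 104
combine Q(57), S(64) → 121
combine W(66), 70 → 136
combine 104, 121 → 225
combine 136, 225 → 361
The encoded length is the sum of every internal node's weight: 41 + 70 + 104 + 121 + 136 + 225 + 361 = 1058 bits.

1058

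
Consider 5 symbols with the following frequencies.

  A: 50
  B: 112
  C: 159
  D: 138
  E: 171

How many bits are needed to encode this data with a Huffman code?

1422

Greedily combine the two least-frequent nodes:
merge A(50) and B(112): 162
merge D(138) and C(159): 297
merge 162 and E(171): 333
merge 297 and 333: 630
Total encoded bits = sum of merged weights = 162 + 297 + 333 + 630 = 1422.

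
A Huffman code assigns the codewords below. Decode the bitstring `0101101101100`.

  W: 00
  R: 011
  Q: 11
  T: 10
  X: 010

Read left to right; each codeword is recognised as soon as it completes (prefix code):
  010→X | 11→Q | 011→R | 011→R | 00→W
Decoded message: XQRRW

XQRRW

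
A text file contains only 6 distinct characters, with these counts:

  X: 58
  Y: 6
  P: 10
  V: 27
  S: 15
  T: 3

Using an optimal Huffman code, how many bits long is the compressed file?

242

Greedily combine the two least-frequent nodes:
combine T(3), Y(6) → 9
combine 9, P(10) → 19
combine S(15), 19 → 34
combine V(27), 34 → 61
combine X(58), 61 → 119
Each symbol's bit-cost is frequency × depth; summing gives 242 bits (equivalently 9 + 19 + 34 + 61 + 119).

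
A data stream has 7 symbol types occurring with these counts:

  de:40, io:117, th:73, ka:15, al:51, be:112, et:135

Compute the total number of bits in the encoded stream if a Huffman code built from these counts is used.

Build the Huffman tree bottom-up:
merge ka(15) and de(40): 55
merge al(51) and 55: 106
merge th(73) and 106: 179
merge be(112) and io(117): 229
merge et(135) and 179: 314
merge 229 and 314: 543
The encoded length is the sum of every internal node's weight: 55 + 106 + 179 + 229 + 314 + 543 = 1426 bits.

1426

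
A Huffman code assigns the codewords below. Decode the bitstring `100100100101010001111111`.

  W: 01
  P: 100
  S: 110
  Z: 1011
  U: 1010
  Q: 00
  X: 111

PPPUPWXX

Read left to right; each codeword is recognised as soon as it completes (prefix code):
  100→P | 100→P | 100→P | 1010→U | 100→P | 01→W | 111→X | 111→X
Decoded message: PPPUPWXX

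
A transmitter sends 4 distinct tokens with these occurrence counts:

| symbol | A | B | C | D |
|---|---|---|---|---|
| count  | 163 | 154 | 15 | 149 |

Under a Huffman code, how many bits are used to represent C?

2

Build the tree from the bottom:
merge C(15) and D(149): 164
merge B(154) and A(163): 317
merge 164 and 317: 481
C sits 2 levels below the root, so its codeword is 2 bits.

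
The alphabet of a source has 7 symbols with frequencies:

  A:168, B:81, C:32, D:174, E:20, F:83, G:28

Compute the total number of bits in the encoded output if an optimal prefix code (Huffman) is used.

1461

Merge the two smallest weights repeatedly:
combine E(20), G(28) → 48
combine C(32), 48 → 80
combine 80, B(81) → 161
combine F(83), 161 → 244
combine A(168), D(174) → 342
combine 244, 342 → 586
Each symbol's bit-cost is frequency × depth; summing gives 1461 bits (equivalently 48 + 80 + 161 + 244 + 342 + 586).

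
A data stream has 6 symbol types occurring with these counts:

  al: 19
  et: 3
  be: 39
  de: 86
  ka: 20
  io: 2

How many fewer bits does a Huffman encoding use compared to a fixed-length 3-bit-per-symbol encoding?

182

Fixed-length: 3 bits × 169 symbols = 507 bits.
Huffman merges:
merge io(2) and et(3): 5
merge 5 and al(19): 24
merge ka(20) and 24: 44
merge be(39) and 44: 83
merge 83 and de(86): 169
Huffman total = 5 + 24 + 44 + 83 + 169 = 325 bits.
Saving = 507 − 325 = 182 bits.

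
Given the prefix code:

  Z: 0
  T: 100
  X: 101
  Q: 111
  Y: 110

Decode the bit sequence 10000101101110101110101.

Read left to right; each codeword is recognised as soon as it completes (prefix code):
  100→T | 0→Z | 0→Z | 101→X | 101→X | 110→Y | 101→X | 110→Y | 101→X
Decoded message: TZZXXYXYX

TZZXXYXYX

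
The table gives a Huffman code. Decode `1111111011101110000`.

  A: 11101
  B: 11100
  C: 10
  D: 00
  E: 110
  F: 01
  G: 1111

Read left to right; each codeword is recognised as soon as it completes (prefix code):
  1111→G | 11101→A | 110→E | 11100→B | 00→D
Decoded message: GAEBD

GAEBD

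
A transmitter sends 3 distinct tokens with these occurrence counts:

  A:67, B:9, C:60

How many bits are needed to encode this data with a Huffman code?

205

Merge the two smallest weights repeatedly:
combine B(9), C(60) → 69
combine A(67), 69 → 136
Each symbol's bit-cost is frequency × depth; summing gives 205 bits (equivalently 69 + 136).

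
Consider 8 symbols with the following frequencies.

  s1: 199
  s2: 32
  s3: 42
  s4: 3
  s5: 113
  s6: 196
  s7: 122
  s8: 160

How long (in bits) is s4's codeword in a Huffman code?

5

Build the tree from the bottom:
combine s4(3), s2(32) → 35
combine 35, s3(42) → 77
combine 77, s5(113) → 190
combine s7(122), s8(160) → 282
combine 190, s6(196) → 386
combine s1(199), 282 → 481
combine 386, 481 → 867
s4's leaf is at depth 5, giving a 5-bit codeword.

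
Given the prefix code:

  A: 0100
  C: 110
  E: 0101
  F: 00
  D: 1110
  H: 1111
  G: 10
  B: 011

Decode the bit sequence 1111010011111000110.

HAHGFC

Read left to right; each codeword is recognised as soon as it completes (prefix code):
  1111→H | 0100→A | 1111→H | 10→G | 00→F | 110→C
Decoded message: HAHGFC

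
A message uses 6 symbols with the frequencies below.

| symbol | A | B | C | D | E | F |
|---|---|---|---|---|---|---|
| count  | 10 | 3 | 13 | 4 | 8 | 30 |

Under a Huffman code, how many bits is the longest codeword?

4

Merge the two lowest-weight nodes at each step:
merge B(3) and D(4): 7
merge 7 and E(8): 15
merge A(10) and C(13): 23
merge 15 and 23: 38
merge F(30) and 38: 68
Maximum depth reached is 4.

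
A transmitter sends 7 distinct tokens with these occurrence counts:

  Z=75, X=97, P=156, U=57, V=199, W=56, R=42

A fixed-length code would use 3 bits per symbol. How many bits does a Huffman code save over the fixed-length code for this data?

Fixed-length: 3 bits × 682 symbols = 2046 bits.
Huffman merges:
R(42) + W(56) → 98
U(57) + Z(75) → 132
X(97) + 98 → 195
132 + P(156) → 288
195 + V(199) → 394
288 + 394 → 682
Huffman total = 98 + 132 + 195 + 288 + 394 + 682 = 1789 bits.
Saving = 2046 − 1789 = 257 bits.

257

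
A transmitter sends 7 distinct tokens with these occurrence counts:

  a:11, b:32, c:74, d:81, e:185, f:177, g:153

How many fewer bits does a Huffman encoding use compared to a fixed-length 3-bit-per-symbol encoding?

Fixed-length: 3 bits × 713 symbols = 2139 bits.
Huffman merges:
merge a(11) and b(32): 43
merge 43 and c(74): 117
merge d(81) and 117: 198
merge g(153) and f(177): 330
merge e(185) and 198: 383
merge 330 and 383: 713
Huffman total = 43 + 117 + 198 + 330 + 383 + 713 = 1784 bits.
Saving = 2139 − 1784 = 355 bits.

355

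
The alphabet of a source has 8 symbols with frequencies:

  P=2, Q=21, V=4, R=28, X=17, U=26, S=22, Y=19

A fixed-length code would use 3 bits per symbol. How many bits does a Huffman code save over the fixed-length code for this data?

25

Fixed-length: 3 bits × 139 symbols = 417 bits.
Huffman merges:
combine P(2), V(4) → 6
combine 6, X(17) → 23
combine Y(19), Q(21) → 40
combine S(22), 23 → 45
combine U(26), R(28) → 54
combine 40, 45 → 85
combine 54, 85 → 139
Huffman total = 6 + 23 + 40 + 45 + 54 + 85 + 139 = 392 bits.
Saving = 417 − 392 = 25 bits.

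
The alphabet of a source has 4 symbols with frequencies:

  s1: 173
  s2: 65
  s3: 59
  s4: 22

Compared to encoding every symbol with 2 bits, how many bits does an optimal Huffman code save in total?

92

Fixed-length: 2 bits × 319 symbols = 638 bits.
Huffman merges:
combine s4(22), s3(59) → 81
combine s2(65), 81 → 146
combine 146, s1(173) → 319
Huffman total = 81 + 146 + 319 = 546 bits.
Saving = 638 − 546 = 92 bits.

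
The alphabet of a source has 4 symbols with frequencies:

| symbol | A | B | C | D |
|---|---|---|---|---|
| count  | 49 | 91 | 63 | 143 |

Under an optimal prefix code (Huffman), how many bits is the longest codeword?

3

Merge the two lowest-weight nodes at each step:
combine A(49), C(63) → 112
combine B(91), 112 → 203
combine D(143), 203 → 346
Maximum depth reached is 3.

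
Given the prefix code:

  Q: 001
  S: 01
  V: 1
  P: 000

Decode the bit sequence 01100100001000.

SVQPSP

Read left to right; each codeword is recognised as soon as it completes (prefix code):
  01→S | 1→V | 001→Q | 000→P | 01→S | 000→P
Decoded message: SVQPSP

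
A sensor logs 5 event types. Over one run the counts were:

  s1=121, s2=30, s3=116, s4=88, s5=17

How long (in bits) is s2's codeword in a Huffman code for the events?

3

Huffman merges, smallest pair first:
merge s5(17) and s2(30): 47
merge 47 and s4(88): 135
merge s3(116) and s1(121): 237
merge 135 and 237: 372
The subtree containing s2 is merged 3 times, so code length = 3.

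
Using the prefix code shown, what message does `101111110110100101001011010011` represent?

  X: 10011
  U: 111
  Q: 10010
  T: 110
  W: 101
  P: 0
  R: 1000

WUTTQQTX

Read left to right; each codeword is recognised as soon as it completes (prefix code):
  101→W | 111→U | 110→T | 110→T | 10010→Q | 10010→Q | 110→T | 10011→X
Decoded message: WUTTQQTX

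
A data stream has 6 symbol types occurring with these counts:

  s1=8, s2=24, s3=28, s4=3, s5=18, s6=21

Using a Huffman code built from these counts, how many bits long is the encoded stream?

Build the Huffman tree bottom-up:
merge s4(3) and s1(8): 11
merge 11 and s5(18): 29
merge s6(21) and s2(24): 45
merge s3(28) and 29: 57
merge 45 and 57: 102
Each symbol's bit-cost is frequency × depth; summing gives 244 bits (equivalently 11 + 29 + 45 + 57 + 102).

244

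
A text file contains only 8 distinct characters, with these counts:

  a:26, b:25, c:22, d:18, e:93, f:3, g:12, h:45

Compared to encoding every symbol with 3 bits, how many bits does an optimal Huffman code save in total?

91

Fixed-length: 3 bits × 244 symbols = 732 bits.
Huffman merges:
merge f(3) and g(12): 15
merge 15 and d(18): 33
merge c(22) and b(25): 47
merge a(26) and 33: 59
merge h(45) and 47: 92
merge 59 and 92: 151
merge e(93) and 151: 244
Huffman total = 15 + 33 + 47 + 59 + 92 + 151 + 244 = 641 bits.
Saving = 732 − 641 = 91 bits.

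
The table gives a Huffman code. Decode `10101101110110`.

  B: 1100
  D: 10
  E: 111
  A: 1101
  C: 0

Read left to right; each codeword is recognised as soon as it completes (prefix code):
  10→D | 10→D | 1101→A | 1101→A | 10→D
Decoded message: DDAAD

DDAAD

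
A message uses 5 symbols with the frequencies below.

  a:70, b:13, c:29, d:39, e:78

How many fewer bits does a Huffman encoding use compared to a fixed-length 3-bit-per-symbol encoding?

187

Fixed-length: 3 bits × 229 symbols = 687 bits.
Huffman merges:
b(13) + c(29) → 42
d(39) + 42 → 81
a(70) + e(78) → 148
81 + 148 → 229
Huffman total = 42 + 81 + 148 + 229 = 500 bits.
Saving = 687 − 500 = 187 bits.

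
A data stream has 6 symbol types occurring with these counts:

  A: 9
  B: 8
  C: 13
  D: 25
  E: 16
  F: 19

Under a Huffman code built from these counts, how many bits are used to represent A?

Huffman merges, smallest pair first:
B(8) + A(9) → 17
C(13) + E(16) → 29
17 + F(19) → 36
D(25) + 29 → 54
36 + 54 → 90
The subtree containing A is merged 3 times, so code length = 3.

3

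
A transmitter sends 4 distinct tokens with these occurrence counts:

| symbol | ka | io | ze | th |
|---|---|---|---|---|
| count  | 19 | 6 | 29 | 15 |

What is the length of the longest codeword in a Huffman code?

Merge the two lowest-weight nodes at each step:
combine io(6), th(15) → 21
combine ka(19), 21 → 40
combine ze(29), 40 → 69
Maximum depth reached is 3.

3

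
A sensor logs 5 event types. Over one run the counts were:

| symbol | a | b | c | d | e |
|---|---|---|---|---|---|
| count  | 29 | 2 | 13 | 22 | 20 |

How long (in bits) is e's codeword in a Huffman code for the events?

2

Build the tree from the bottom:
b(2) + c(13) → 15
15 + e(20) → 35
d(22) + a(29) → 51
35 + 51 → 86
e sits 2 levels below the root, so its codeword is 2 bits.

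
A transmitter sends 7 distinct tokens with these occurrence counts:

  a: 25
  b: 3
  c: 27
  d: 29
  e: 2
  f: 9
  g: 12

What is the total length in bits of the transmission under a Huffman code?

Merge the two smallest weights repeatedly:
merge e(2) and b(3): 5
merge 5 and f(9): 14
merge g(12) and 14: 26
merge a(25) and 26: 51
merge c(27) and d(29): 56
merge 51 and 56: 107
Total encoded bits = sum of merged weights = 5 + 14 + 26 + 51 + 56 + 107 = 259.

259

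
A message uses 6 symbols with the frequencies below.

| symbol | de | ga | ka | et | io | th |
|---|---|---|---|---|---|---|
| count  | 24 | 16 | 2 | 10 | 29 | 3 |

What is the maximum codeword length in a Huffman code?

4

Merge the two lowest-weight nodes at each step:
merge ka(2) and th(3): 5
merge 5 and et(10): 15
merge 15 and ga(16): 31
merge de(24) and io(29): 53
merge 31 and 53: 84
The first pair merged (ka, th) ends up deepest, at depth 4.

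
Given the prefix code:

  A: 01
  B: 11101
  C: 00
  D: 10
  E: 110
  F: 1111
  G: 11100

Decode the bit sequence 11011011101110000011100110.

EEBECCGE

Read left to right; each codeword is recognised as soon as it completes (prefix code):
  110→E | 110→E | 11101→B | 110→E | 00→C | 00→C | 11100→G | 110→E
Decoded message: EEBECCGE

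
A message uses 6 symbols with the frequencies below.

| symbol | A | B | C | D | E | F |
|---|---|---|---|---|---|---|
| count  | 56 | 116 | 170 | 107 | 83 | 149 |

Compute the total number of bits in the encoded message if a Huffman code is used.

Build the Huffman tree bottom-up:
merge A(56) and E(83): 139
merge D(107) and B(116): 223
merge 139 and F(149): 288
merge C(170) and 223: 393
merge 288 and 393: 681
Total encoded bits = sum of merged weights = 139 + 223 + 288 + 393 + 681 = 1724.

1724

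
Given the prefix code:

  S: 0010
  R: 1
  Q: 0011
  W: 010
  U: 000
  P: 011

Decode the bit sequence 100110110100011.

Read left to right; each codeword is recognised as soon as it completes (prefix code):
  1→R | 0011→Q | 011→P | 010→W | 0011→Q
Decoded message: RQPWQ

RQPWQ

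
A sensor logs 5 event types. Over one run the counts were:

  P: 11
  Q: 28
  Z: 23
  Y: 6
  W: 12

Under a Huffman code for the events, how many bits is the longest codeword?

3

Merge the two lowest-weight nodes at each step:
Y(6) + P(11) → 17
W(12) + 17 → 29
Z(23) + Q(28) → 51
29 + 51 → 80
The rarest symbols sit at the bottom; the longest codeword is 3 bits.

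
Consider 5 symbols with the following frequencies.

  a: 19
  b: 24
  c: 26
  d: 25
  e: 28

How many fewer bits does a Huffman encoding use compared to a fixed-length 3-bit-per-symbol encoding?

79

Fixed-length: 3 bits × 122 symbols = 366 bits.
Huffman merges:
combine a(19), b(24) → 43
combine d(25), c(26) → 51
combine e(28), 43 → 71
combine 51, 71 → 122
Huffman total = 43 + 51 + 71 + 122 = 287 bits.
Saving = 366 − 287 = 79 bits.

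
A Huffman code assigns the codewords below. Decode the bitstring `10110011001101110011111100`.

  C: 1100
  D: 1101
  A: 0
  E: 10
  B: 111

ECCDCBBAA

Read left to right; each codeword is recognised as soon as it completes (prefix code):
  10→E | 1100→C | 1100→C | 1101→D | 1100→C | 111→B | 111→B | 0→A | 0→A
Decoded message: ECCDCBBAA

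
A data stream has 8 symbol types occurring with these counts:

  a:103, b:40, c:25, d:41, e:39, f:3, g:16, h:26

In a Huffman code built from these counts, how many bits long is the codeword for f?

Huffman merges, smallest pair first:
f(3) + g(16) → 19
19 + c(25) → 44
h(26) + e(39) → 65
b(40) + d(41) → 81
44 + 65 → 109
81 + a(103) → 184
109 + 184 → 293
The subtree containing f is merged 4 times, so code length = 4.

4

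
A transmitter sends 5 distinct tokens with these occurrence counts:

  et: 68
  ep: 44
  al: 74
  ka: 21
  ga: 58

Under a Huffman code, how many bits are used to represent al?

2

Build the tree from the bottom:
merge ka(21) and ep(44): 65
merge ga(58) and 65: 123
merge et(68) and al(74): 142
merge 123 and 142: 265
al sits 2 levels below the root, so its codeword is 2 bits.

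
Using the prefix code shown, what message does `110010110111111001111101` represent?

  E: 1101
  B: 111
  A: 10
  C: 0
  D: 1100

Read left to right; each codeword is recognised as soon as it completes (prefix code):
  1100→D | 10→A | 1101→E | 111→B | 1100→D | 111→B | 1101→E
Decoded message: DAEBDBE

DAEBDBE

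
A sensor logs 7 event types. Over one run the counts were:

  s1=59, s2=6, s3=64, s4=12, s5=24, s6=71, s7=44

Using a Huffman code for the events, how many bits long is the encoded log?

Merge the two smallest weights repeatedly:
s2(6) + s4(12) → 18
18 + s5(24) → 42
42 + s7(44) → 86
s1(59) + s3(64) → 123
s6(71) + 86 → 157
123 + 157 → 280
The encoded length is the sum of every internal node's weight: 18 + 42 + 86 + 123 + 157 + 280 = 706 bits.

706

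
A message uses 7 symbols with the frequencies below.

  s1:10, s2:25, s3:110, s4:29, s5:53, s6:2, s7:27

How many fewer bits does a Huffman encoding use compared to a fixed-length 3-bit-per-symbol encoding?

Fixed-length: 3 bits × 256 symbols = 768 bits.
Huffman merges:
merge s6(2) and s1(10): 12
merge 12 and s2(25): 37
merge s7(27) and s4(29): 56
merge 37 and s5(53): 90
merge 56 and 90: 146
merge s3(110) and 146: 256
Huffman total = 12 + 37 + 56 + 90 + 146 + 256 = 597 bits.
Saving = 768 − 597 = 171 bits.

171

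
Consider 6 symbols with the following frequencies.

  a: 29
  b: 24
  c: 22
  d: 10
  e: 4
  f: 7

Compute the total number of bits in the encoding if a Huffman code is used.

Build the Huffman tree bottom-up:
combine e(4), f(7) → 11
combine d(10), 11 → 21
combine 21, c(22) → 43
combine b(24), a(29) → 53
combine 43, 53 → 96
The encoded length is the sum of every internal node's weight: 11 + 21 + 43 + 53 + 96 = 224 bits.

224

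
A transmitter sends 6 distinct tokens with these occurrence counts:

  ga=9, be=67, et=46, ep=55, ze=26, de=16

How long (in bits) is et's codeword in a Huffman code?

2

Repeatedly merge the two smallest:
combine ga(9), de(16) → 25
combine 25, ze(26) → 51
combine et(46), 51 → 97
combine ep(55), be(67) → 122
combine 97, 122 → 219
et's leaf is at depth 2, giving a 2-bit codeword.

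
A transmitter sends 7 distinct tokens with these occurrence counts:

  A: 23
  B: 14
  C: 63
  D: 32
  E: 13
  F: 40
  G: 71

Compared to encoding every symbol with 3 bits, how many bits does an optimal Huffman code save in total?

107

Fixed-length: 3 bits × 256 symbols = 768 bits.
Huffman merges:
merge E(13) and B(14): 27
merge A(23) and 27: 50
merge D(32) and F(40): 72
merge 50 and C(63): 113
merge G(71) and 72: 143
merge 113 and 143: 256
Huffman total = 27 + 50 + 72 + 113 + 143 + 256 = 661 bits.
Saving = 768 − 661 = 107 bits.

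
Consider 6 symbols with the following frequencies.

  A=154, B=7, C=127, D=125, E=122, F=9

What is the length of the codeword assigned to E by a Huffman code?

3

Huffman merges, smallest pair first:
merge B(7) and F(9): 16
merge 16 and E(122): 138
merge D(125) and C(127): 252
merge 138 and A(154): 292
merge 252 and 292: 544
The subtree containing E is merged 3 times, so code length = 3.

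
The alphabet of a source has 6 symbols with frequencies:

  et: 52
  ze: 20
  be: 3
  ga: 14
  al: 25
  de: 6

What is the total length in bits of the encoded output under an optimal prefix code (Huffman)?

263

Build the Huffman tree bottom-up:
combine be(3), de(6) → 9
combine 9, ga(14) → 23
combine ze(20), 23 → 43
combine al(25), 43 → 68
combine et(52), 68 → 120
Each symbol's bit-cost is frequency × depth; summing gives 263 bits (equivalently 9 + 23 + 43 + 68 + 120).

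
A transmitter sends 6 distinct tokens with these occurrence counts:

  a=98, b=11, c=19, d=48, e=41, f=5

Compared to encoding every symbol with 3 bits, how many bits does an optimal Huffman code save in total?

193

Fixed-length: 3 bits × 222 symbols = 666 bits.
Huffman merges:
combine f(5), b(11) → 16
combine 16, c(19) → 35
combine 35, e(41) → 76
combine d(48), 76 → 124
combine a(98), 124 → 222
Huffman total = 16 + 35 + 76 + 124 + 222 = 473 bits.
Saving = 666 − 473 = 193 bits.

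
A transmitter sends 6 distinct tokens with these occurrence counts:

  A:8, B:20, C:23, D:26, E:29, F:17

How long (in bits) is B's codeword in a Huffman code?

3

Build the tree from the bottom:
merge A(8) and F(17): 25
merge B(20) and C(23): 43
merge 25 and D(26): 51
merge E(29) and 43: 72
merge 51 and 72: 123
B's leaf is at depth 3, giving a 3-bit codeword.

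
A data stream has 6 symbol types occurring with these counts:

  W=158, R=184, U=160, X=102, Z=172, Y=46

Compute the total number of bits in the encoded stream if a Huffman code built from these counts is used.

2098

Build the Huffman tree bottom-up:
combine Y(46), X(102) → 148
combine 148, W(158) → 306
combine U(160), Z(172) → 332
combine R(184), 306 → 490
combine 332, 490 → 822
Each symbol's bit-cost is frequency × depth; summing gives 2098 bits (equivalently 148 + 306 + 332 + 490 + 822).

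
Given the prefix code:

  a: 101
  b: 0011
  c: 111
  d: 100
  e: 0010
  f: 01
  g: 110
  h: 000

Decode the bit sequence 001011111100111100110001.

eccbgfdf

Read left to right; each codeword is recognised as soon as it completes (prefix code):
  0010→e | 111→c | 111→c | 0011→b | 110→g | 01→f | 100→d | 01→f
Decoded message: eccbgfdf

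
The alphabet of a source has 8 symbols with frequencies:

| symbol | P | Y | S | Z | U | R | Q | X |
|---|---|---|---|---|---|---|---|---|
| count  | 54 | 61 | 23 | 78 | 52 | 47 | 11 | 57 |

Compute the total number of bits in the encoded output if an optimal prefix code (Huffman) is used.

Greedily combine the two least-frequent nodes:
merge Q(11) and S(23): 34
merge 34 and R(47): 81
merge U(52) and P(54): 106
merge X(57) and Y(61): 118
merge Z(78) and 81: 159
merge 106 and 118: 224
merge 159 and 224: 383
Each symbol's bit-cost is frequency × depth; summing gives 1105 bits (equivalently 34 + 81 + 106 + 118 + 159 + 224 + 383).

1105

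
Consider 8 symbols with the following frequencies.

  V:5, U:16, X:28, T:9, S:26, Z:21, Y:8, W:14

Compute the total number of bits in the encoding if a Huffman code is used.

Greedily combine the two least-frequent nodes:
merge V(5) and Y(8): 13
merge T(9) and 13: 22
merge W(14) and U(16): 30
merge Z(21) and 22: 43
merge S(26) and X(28): 54
merge 30 and 43: 73
merge 54 and 73: 127
Each symbol's bit-cost is frequency × depth; summing gives 362 bits (equivalently 13 + 22 + 30 + 43 + 54 + 73 + 127).

362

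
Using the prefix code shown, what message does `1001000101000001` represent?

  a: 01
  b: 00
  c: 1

Read left to right; each codeword is recognised as soon as it completes (prefix code):
  1→c | 00→b | 1→c | 00→b | 01→a | 01→a | 00→b | 00→b | 01→a
Decoded message: cbcbaabba

cbcbaabba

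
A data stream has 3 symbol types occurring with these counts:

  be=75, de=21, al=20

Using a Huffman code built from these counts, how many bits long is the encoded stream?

157

Build the Huffman tree bottom-up:
al(20) + de(21) → 41
41 + be(75) → 116
The encoded length is the sum of every internal node's weight: 41 + 116 = 157 bits.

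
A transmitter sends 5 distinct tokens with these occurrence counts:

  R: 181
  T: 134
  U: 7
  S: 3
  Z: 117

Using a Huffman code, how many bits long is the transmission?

Merge the two smallest weights repeatedly:
S(3) + U(7) → 10
10 + Z(117) → 127
127 + T(134) → 261
R(181) + 261 → 442
Each symbol's bit-cost is frequency × depth; summing gives 840 bits (equivalently 10 + 127 + 261 + 442).

840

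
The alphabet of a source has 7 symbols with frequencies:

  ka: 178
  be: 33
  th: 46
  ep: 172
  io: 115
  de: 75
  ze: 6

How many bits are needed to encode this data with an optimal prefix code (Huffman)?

1534

Greedily combine the two least-frequent nodes:
merge ze(6) and be(33): 39
merge 39 and th(46): 85
merge de(75) and 85: 160
merge io(115) and 160: 275
merge ep(172) and ka(178): 350
merge 275 and 350: 625
Each symbol's bit-cost is frequency × depth; summing gives 1534 bits (equivalently 39 + 85 + 160 + 275 + 350 + 625).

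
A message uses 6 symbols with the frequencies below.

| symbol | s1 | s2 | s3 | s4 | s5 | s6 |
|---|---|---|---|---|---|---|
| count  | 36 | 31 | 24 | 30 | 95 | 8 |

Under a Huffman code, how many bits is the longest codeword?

Merge the two lowest-weight nodes at each step:
merge s6(8) and s3(24): 32
merge s4(30) and s2(31): 61
merge 32 and s1(36): 68
merge 61 and 68: 129
merge s5(95) and 129: 224
Maximum depth reached is 4.

4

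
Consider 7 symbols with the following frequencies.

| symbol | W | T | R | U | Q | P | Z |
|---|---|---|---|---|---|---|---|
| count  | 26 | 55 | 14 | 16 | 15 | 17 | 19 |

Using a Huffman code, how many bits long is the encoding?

431

Merge the two smallest weights repeatedly:
merge R(14) and Q(15): 29
merge U(16) and P(17): 33
merge Z(19) and W(26): 45
merge 29 and 33: 62
merge 45 and T(55): 100
merge 62 and 100: 162
Total encoded bits = sum of merged weights = 29 + 33 + 45 + 62 + 100 + 162 = 431.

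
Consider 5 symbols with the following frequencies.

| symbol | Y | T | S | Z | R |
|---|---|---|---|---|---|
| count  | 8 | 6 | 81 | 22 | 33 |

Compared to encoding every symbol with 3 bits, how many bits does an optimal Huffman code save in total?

181

Fixed-length: 3 bits × 150 symbols = 450 bits.
Huffman merges:
combine T(6), Y(8) → 14
combine 14, Z(22) → 36
combine R(33), 36 → 69
combine 69, S(81) → 150
Huffman total = 14 + 36 + 69 + 150 = 269 bits.
Saving = 450 − 269 = 181 bits.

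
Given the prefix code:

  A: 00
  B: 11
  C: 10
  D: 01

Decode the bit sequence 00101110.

Read left to right; each codeword is recognised as soon as it completes (prefix code):
  00→A | 10→C | 11→B | 10→C
Decoded message: ACBC

ACBC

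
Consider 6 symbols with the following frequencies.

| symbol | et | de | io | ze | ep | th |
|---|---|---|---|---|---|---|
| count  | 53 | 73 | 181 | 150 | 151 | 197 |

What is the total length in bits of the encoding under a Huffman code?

Greedily combine the two least-frequent nodes:
et(53) + de(73) → 126
126 + ze(150) → 276
ep(151) + io(181) → 332
th(197) + 276 → 473
332 + 473 → 805
Total encoded bits = sum of merged weights = 126 + 276 + 332 + 473 + 805 = 2012.

2012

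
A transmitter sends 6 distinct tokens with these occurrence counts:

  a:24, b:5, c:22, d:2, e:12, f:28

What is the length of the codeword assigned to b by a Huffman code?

4

Repeatedly merge the two smallest:
combine d(2), b(5) → 7
combine 7, e(12) → 19
combine 19, c(22) → 41
combine a(24), f(28) → 52
combine 41, 52 → 93
The subtree containing b is merged 4 times, so code length = 4.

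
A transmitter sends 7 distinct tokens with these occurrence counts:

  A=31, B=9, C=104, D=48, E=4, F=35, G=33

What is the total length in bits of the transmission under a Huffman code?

Greedily combine the two least-frequent nodes:
merge E(4) and B(9): 13
merge 13 and A(31): 44
merge G(33) and F(35): 68
merge 44 and D(48): 92
merge 68 and 92: 160
merge C(104) and 160: 264
The encoded length is the sum of every internal node's weight: 13 + 44 + 68 + 92 + 160 + 264 = 641 bits.

641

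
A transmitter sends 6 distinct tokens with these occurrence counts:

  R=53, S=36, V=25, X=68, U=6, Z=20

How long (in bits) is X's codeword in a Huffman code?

Build the tree from the bottom:
combine U(6), Z(20) → 26
combine V(25), 26 → 51
combine S(36), 51 → 87
combine R(53), X(68) → 121
combine 87, 121 → 208
X's leaf is at depth 2, giving a 2-bit codeword.

2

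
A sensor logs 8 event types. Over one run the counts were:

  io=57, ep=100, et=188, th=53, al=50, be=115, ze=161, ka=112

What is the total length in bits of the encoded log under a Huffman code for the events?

2419

Greedily combine the two least-frequent nodes:
al(50) + th(53) → 103
io(57) + ep(100) → 157
103 + ka(112) → 215
be(115) + 157 → 272
ze(161) + et(188) → 349
215 + 272 → 487
349 + 487 → 836
Total encoded bits = sum of merged weights = 103 + 157 + 215 + 272 + 349 + 487 + 836 = 2419.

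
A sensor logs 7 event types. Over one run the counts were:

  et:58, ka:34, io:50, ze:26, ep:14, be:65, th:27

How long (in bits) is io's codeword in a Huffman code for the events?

3

Build the tree from the bottom:
combine ep(14), ze(26) → 40
combine th(27), ka(34) → 61
combine 40, io(50) → 90
combine et(58), 61 → 119
combine be(65), 90 → 155
combine 119, 155 → 274
io's leaf is at depth 3, giving a 3-bit codeword.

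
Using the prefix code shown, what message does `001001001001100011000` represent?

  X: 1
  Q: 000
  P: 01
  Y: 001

YYYYXQXXQ

Read left to right; each codeword is recognised as soon as it completes (prefix code):
  001→Y | 001→Y | 001→Y | 001→Y | 1→X | 000→Q | 1→X | 1→X | 000→Q
Decoded message: YYYYXQXXQ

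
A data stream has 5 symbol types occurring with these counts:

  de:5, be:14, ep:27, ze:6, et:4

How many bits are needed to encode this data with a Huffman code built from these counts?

109

Merge the two smallest weights repeatedly:
merge et(4) and de(5): 9
merge ze(6) and 9: 15
merge be(14) and 15: 29
merge ep(27) and 29: 56
Each symbol's bit-cost is frequency × depth; summing gives 109 bits (equivalently 9 + 15 + 29 + 56).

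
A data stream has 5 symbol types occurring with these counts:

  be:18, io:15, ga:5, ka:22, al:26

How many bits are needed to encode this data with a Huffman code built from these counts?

Build the Huffman tree bottom-up:
ga(5) + io(15) → 20
be(18) + 20 → 38
ka(22) + al(26) → 48
38 + 48 → 86
Each symbol's bit-cost is frequency × depth; summing gives 192 bits (equivalently 20 + 38 + 48 + 86).

192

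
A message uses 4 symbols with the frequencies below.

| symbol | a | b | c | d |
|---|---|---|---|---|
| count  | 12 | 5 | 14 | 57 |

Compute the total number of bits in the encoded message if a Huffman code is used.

Build the Huffman tree bottom-up:
b(5) + a(12) → 17
c(14) + 17 → 31
31 + d(57) → 88
Total encoded bits = sum of merged weights = 17 + 31 + 88 = 136.

136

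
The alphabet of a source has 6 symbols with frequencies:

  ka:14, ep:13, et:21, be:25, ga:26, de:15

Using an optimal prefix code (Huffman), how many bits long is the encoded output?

Build the Huffman tree bottom-up:
merge ep(13) and ka(14): 27
merge de(15) and et(21): 36
merge be(25) and ga(26): 51
merge 27 and 36: 63
merge 51 and 63: 114
Each symbol's bit-cost is frequency × depth; summing gives 291 bits (equivalently 27 + 36 + 51 + 63 + 114).

291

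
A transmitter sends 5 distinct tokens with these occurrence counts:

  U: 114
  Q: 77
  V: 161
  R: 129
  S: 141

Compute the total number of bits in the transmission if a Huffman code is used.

1435

Merge the two smallest weights repeatedly:
merge Q(77) and U(114): 191
merge R(129) and S(141): 270
merge V(161) and 191: 352
merge 270 and 352: 622
Each symbol's bit-cost is frequency × depth; summing gives 1435 bits (equivalently 191 + 270 + 352 + 622).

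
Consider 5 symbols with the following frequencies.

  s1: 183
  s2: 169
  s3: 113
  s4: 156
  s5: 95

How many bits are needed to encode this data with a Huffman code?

1640

Greedily combine the two least-frequent nodes:
merge s5(95) and s3(113): 208
merge s4(156) and s2(169): 325
merge s1(183) and 208: 391
merge 325 and 391: 716
Total encoded bits = sum of merged weights = 208 + 325 + 391 + 716 = 1640.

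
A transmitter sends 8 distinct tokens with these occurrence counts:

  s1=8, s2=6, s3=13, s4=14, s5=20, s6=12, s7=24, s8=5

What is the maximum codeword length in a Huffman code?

5

Merge the two lowest-weight nodes at each step:
combine s8(5), s2(6) → 11
combine s1(8), 11 → 19
combine s6(12), s3(13) → 25
combine s4(14), 19 → 33
combine s5(20), s7(24) → 44
combine 25, 33 → 58
combine 44, 58 → 102
The first pair merged (s8, s2) ends up deepest, at depth 5.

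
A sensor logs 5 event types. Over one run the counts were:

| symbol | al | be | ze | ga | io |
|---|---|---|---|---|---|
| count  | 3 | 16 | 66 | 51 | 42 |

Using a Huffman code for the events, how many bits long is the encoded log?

370

Build the Huffman tree bottom-up:
combine al(3), be(16) → 19
combine 19, io(42) → 61
combine ga(51), 61 → 112
combine ze(66), 112 → 178
Total encoded bits = sum of merged weights = 19 + 61 + 112 + 178 = 370.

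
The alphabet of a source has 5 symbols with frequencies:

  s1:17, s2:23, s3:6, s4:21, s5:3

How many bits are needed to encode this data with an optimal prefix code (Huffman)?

149

Greedily combine the two least-frequent nodes:
s5(3) + s3(6) → 9
9 + s1(17) → 26
s4(21) + s2(23) → 44
26 + 44 → 70
The encoded length is the sum of every internal node's weight: 9 + 26 + 44 + 70 = 149 bits.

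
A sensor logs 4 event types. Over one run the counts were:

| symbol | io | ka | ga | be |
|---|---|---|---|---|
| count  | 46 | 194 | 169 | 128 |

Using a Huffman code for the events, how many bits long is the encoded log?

1054

Merge the two smallest weights repeatedly:
io(46) + be(128) → 174
ga(169) + 174 → 343
ka(194) + 343 → 537
Each symbol's bit-cost is frequency × depth; summing gives 1054 bits (equivalently 174 + 343 + 537).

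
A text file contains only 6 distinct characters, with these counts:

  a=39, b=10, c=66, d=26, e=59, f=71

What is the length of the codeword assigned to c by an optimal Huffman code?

Build the tree from the bottom:
combine b(10), d(26) → 36
combine 36, a(39) → 75
combine e(59), c(66) → 125
combine f(71), 75 → 146
combine 125, 146 → 271
The subtree containing c is merged 2 times, so code length = 2.

2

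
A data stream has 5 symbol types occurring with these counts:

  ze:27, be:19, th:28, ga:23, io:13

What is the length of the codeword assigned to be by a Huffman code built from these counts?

3

Repeatedly merge the two smallest:
merge io(13) and be(19): 32
merge ga(23) and ze(27): 50
merge th(28) and 32: 60
merge 50 and 60: 110
The subtree containing be is merged 3 times, so code length = 3.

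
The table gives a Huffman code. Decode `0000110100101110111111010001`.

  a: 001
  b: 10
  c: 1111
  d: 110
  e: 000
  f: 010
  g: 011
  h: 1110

Read left to right; each codeword is recognised as soon as it completes (prefix code):
  000→e | 011→g | 010→f | 010→f | 1110→h | 1111→c | 110→d | 10→b | 001→a
Decoded message: egffhcdba

egffhcdba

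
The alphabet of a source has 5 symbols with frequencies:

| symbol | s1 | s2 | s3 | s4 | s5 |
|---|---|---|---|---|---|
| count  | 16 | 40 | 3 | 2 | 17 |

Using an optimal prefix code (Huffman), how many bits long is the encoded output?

142

Merge the two smallest weights repeatedly:
combine s4(2), s3(3) → 5
combine 5, s1(16) → 21
combine s5(17), 21 → 38
combine 38, s2(40) → 78
Total encoded bits = sum of merged weights = 5 + 21 + 38 + 78 = 142.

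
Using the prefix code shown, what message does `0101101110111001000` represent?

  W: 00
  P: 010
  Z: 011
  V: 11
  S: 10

Read left to right; each codeword is recognised as soon as it completes (prefix code):
  010→P | 11→V | 011→Z | 10→S | 11→V | 10→S | 010→P | 00→W
Decoded message: PVZSVSPW

PVZSVSPW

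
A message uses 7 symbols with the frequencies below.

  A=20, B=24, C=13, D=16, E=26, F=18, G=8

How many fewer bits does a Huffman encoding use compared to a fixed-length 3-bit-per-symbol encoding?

Fixed-length: 3 bits × 125 symbols = 375 bits.
Huffman merges:
G(8) + C(13) → 21
D(16) + F(18) → 34
A(20) + 21 → 41
B(24) + E(26) → 50
34 + 41 → 75
50 + 75 → 125
Huffman total = 21 + 34 + 41 + 50 + 75 + 125 = 346 bits.
Saving = 375 − 346 = 29 bits.

29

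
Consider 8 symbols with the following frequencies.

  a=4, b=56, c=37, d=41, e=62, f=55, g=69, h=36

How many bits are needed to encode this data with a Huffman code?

1051

Build the Huffman tree bottom-up:
combine a(4), h(36) → 40
combine c(37), 40 → 77
combine d(41), f(55) → 96
combine b(56), e(62) → 118
combine g(69), 77 → 146
combine 96, 118 → 214
combine 146, 214 → 360
Each symbol's bit-cost is frequency × depth; summing gives 1051 bits (equivalently 40 + 77 + 96 + 118 + 146 + 214 + 360).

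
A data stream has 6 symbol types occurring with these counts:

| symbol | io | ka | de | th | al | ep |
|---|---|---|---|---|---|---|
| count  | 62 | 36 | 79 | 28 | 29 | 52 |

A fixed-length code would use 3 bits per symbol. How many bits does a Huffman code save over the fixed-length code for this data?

Fixed-length: 3 bits × 286 symbols = 858 bits.
Huffman merges:
merge th(28) and al(29): 57
merge ka(36) and ep(52): 88
merge 57 and io(62): 119
merge de(79) and 88: 167
merge 119 and 167: 286
Huffman total = 57 + 88 + 119 + 167 + 286 = 717 bits.
Saving = 858 − 717 = 141 bits.

141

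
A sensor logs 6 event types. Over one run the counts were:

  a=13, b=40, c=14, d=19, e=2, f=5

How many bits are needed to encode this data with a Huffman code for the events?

Greedily combine the two least-frequent nodes:
combine e(2), f(5) → 7
combine 7, a(13) → 20
combine c(14), d(19) → 33
combine 20, 33 → 53
combine b(40), 53 → 93
Total encoded bits = sum of merged weights = 7 + 20 + 33 + 53 + 93 = 206.

206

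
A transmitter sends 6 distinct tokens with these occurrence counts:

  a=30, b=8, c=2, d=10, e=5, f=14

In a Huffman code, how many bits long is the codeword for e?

4

Huffman merges, smallest pair first:
combine c(2), e(5) → 7
combine 7, b(8) → 15
combine d(10), f(14) → 24
combine 15, 24 → 39
combine a(30), 39 → 69
The subtree containing e is merged 4 times, so code length = 4.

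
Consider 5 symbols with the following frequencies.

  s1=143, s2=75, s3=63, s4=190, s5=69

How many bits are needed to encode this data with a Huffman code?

Build the Huffman tree bottom-up:
merge s3(63) and s5(69): 132
merge s2(75) and 132: 207
merge s1(143) and s4(190): 333
merge 207 and 333: 540
Total encoded bits = sum of merged weights = 132 + 207 + 333 + 540 = 1212.

1212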